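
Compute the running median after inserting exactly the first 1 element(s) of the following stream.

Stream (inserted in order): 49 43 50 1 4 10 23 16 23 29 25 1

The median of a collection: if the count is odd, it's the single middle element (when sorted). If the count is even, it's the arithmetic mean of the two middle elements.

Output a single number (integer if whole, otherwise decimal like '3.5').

Step 1: insert 49 -> lo=[49] (size 1, max 49) hi=[] (size 0) -> median=49

Answer: 49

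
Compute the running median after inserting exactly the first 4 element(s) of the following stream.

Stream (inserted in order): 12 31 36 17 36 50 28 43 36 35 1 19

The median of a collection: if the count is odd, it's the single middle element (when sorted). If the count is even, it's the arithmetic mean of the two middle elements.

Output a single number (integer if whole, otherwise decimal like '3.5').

Answer: 24

Derivation:
Step 1: insert 12 -> lo=[12] (size 1, max 12) hi=[] (size 0) -> median=12
Step 2: insert 31 -> lo=[12] (size 1, max 12) hi=[31] (size 1, min 31) -> median=21.5
Step 3: insert 36 -> lo=[12, 31] (size 2, max 31) hi=[36] (size 1, min 36) -> median=31
Step 4: insert 17 -> lo=[12, 17] (size 2, max 17) hi=[31, 36] (size 2, min 31) -> median=24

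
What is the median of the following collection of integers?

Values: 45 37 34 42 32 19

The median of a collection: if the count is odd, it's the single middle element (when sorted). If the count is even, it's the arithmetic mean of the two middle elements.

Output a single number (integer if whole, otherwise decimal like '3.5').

Answer: 35.5

Derivation:
Step 1: insert 45 -> lo=[45] (size 1, max 45) hi=[] (size 0) -> median=45
Step 2: insert 37 -> lo=[37] (size 1, max 37) hi=[45] (size 1, min 45) -> median=41
Step 3: insert 34 -> lo=[34, 37] (size 2, max 37) hi=[45] (size 1, min 45) -> median=37
Step 4: insert 42 -> lo=[34, 37] (size 2, max 37) hi=[42, 45] (size 2, min 42) -> median=39.5
Step 5: insert 32 -> lo=[32, 34, 37] (size 3, max 37) hi=[42, 45] (size 2, min 42) -> median=37
Step 6: insert 19 -> lo=[19, 32, 34] (size 3, max 34) hi=[37, 42, 45] (size 3, min 37) -> median=35.5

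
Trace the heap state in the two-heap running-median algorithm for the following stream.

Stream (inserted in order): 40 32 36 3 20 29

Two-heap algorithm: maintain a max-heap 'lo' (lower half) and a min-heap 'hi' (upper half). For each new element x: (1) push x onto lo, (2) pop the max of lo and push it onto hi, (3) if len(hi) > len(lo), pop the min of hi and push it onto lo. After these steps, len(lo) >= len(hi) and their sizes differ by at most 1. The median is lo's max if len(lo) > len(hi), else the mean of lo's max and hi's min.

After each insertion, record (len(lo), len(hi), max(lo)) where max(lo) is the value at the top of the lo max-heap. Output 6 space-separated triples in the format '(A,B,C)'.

Answer: (1,0,40) (1,1,32) (2,1,36) (2,2,32) (3,2,32) (3,3,29)

Derivation:
Step 1: insert 40 -> lo=[40] hi=[] -> (len(lo)=1, len(hi)=0, max(lo)=40)
Step 2: insert 32 -> lo=[32] hi=[40] -> (len(lo)=1, len(hi)=1, max(lo)=32)
Step 3: insert 36 -> lo=[32, 36] hi=[40] -> (len(lo)=2, len(hi)=1, max(lo)=36)
Step 4: insert 3 -> lo=[3, 32] hi=[36, 40] -> (len(lo)=2, len(hi)=2, max(lo)=32)
Step 5: insert 20 -> lo=[3, 20, 32] hi=[36, 40] -> (len(lo)=3, len(hi)=2, max(lo)=32)
Step 6: insert 29 -> lo=[3, 20, 29] hi=[32, 36, 40] -> (len(lo)=3, len(hi)=3, max(lo)=29)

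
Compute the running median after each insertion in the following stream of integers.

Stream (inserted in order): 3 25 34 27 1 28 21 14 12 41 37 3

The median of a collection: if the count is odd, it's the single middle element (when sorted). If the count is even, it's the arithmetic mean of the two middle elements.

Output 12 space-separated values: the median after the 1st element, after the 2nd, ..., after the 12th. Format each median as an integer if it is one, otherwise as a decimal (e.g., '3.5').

Step 1: insert 3 -> lo=[3] (size 1, max 3) hi=[] (size 0) -> median=3
Step 2: insert 25 -> lo=[3] (size 1, max 3) hi=[25] (size 1, min 25) -> median=14
Step 3: insert 34 -> lo=[3, 25] (size 2, max 25) hi=[34] (size 1, min 34) -> median=25
Step 4: insert 27 -> lo=[3, 25] (size 2, max 25) hi=[27, 34] (size 2, min 27) -> median=26
Step 5: insert 1 -> lo=[1, 3, 25] (size 3, max 25) hi=[27, 34] (size 2, min 27) -> median=25
Step 6: insert 28 -> lo=[1, 3, 25] (size 3, max 25) hi=[27, 28, 34] (size 3, min 27) -> median=26
Step 7: insert 21 -> lo=[1, 3, 21, 25] (size 4, max 25) hi=[27, 28, 34] (size 3, min 27) -> median=25
Step 8: insert 14 -> lo=[1, 3, 14, 21] (size 4, max 21) hi=[25, 27, 28, 34] (size 4, min 25) -> median=23
Step 9: insert 12 -> lo=[1, 3, 12, 14, 21] (size 5, max 21) hi=[25, 27, 28, 34] (size 4, min 25) -> median=21
Step 10: insert 41 -> lo=[1, 3, 12, 14, 21] (size 5, max 21) hi=[25, 27, 28, 34, 41] (size 5, min 25) -> median=23
Step 11: insert 37 -> lo=[1, 3, 12, 14, 21, 25] (size 6, max 25) hi=[27, 28, 34, 37, 41] (size 5, min 27) -> median=25
Step 12: insert 3 -> lo=[1, 3, 3, 12, 14, 21] (size 6, max 21) hi=[25, 27, 28, 34, 37, 41] (size 6, min 25) -> median=23

Answer: 3 14 25 26 25 26 25 23 21 23 25 23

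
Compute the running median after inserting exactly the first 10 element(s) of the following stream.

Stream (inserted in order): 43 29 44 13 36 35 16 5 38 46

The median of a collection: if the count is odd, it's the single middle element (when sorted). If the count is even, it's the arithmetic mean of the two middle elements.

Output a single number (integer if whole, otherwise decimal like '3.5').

Step 1: insert 43 -> lo=[43] (size 1, max 43) hi=[] (size 0) -> median=43
Step 2: insert 29 -> lo=[29] (size 1, max 29) hi=[43] (size 1, min 43) -> median=36
Step 3: insert 44 -> lo=[29, 43] (size 2, max 43) hi=[44] (size 1, min 44) -> median=43
Step 4: insert 13 -> lo=[13, 29] (size 2, max 29) hi=[43, 44] (size 2, min 43) -> median=36
Step 5: insert 36 -> lo=[13, 29, 36] (size 3, max 36) hi=[43, 44] (size 2, min 43) -> median=36
Step 6: insert 35 -> lo=[13, 29, 35] (size 3, max 35) hi=[36, 43, 44] (size 3, min 36) -> median=35.5
Step 7: insert 16 -> lo=[13, 16, 29, 35] (size 4, max 35) hi=[36, 43, 44] (size 3, min 36) -> median=35
Step 8: insert 5 -> lo=[5, 13, 16, 29] (size 4, max 29) hi=[35, 36, 43, 44] (size 4, min 35) -> median=32
Step 9: insert 38 -> lo=[5, 13, 16, 29, 35] (size 5, max 35) hi=[36, 38, 43, 44] (size 4, min 36) -> median=35
Step 10: insert 46 -> lo=[5, 13, 16, 29, 35] (size 5, max 35) hi=[36, 38, 43, 44, 46] (size 5, min 36) -> median=35.5

Answer: 35.5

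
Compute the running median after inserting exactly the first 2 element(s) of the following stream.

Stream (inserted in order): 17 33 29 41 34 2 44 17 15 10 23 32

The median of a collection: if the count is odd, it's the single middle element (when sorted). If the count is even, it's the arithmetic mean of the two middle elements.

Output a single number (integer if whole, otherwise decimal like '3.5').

Step 1: insert 17 -> lo=[17] (size 1, max 17) hi=[] (size 0) -> median=17
Step 2: insert 33 -> lo=[17] (size 1, max 17) hi=[33] (size 1, min 33) -> median=25

Answer: 25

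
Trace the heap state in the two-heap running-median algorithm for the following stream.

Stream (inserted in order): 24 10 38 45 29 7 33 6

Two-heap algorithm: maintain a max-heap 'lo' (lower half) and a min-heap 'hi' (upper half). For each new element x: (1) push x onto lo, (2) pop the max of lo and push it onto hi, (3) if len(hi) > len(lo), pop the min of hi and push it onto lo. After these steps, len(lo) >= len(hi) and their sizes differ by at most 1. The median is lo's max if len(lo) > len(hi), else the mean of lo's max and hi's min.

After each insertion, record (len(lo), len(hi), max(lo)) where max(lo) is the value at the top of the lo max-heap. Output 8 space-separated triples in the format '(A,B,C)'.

Answer: (1,0,24) (1,1,10) (2,1,24) (2,2,24) (3,2,29) (3,3,24) (4,3,29) (4,4,24)

Derivation:
Step 1: insert 24 -> lo=[24] hi=[] -> (len(lo)=1, len(hi)=0, max(lo)=24)
Step 2: insert 10 -> lo=[10] hi=[24] -> (len(lo)=1, len(hi)=1, max(lo)=10)
Step 3: insert 38 -> lo=[10, 24] hi=[38] -> (len(lo)=2, len(hi)=1, max(lo)=24)
Step 4: insert 45 -> lo=[10, 24] hi=[38, 45] -> (len(lo)=2, len(hi)=2, max(lo)=24)
Step 5: insert 29 -> lo=[10, 24, 29] hi=[38, 45] -> (len(lo)=3, len(hi)=2, max(lo)=29)
Step 6: insert 7 -> lo=[7, 10, 24] hi=[29, 38, 45] -> (len(lo)=3, len(hi)=3, max(lo)=24)
Step 7: insert 33 -> lo=[7, 10, 24, 29] hi=[33, 38, 45] -> (len(lo)=4, len(hi)=3, max(lo)=29)
Step 8: insert 6 -> lo=[6, 7, 10, 24] hi=[29, 33, 38, 45] -> (len(lo)=4, len(hi)=4, max(lo)=24)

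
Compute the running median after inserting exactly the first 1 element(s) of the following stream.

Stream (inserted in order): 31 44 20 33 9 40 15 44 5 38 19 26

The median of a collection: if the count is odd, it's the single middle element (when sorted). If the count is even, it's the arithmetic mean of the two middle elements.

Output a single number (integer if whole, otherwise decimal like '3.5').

Answer: 31

Derivation:
Step 1: insert 31 -> lo=[31] (size 1, max 31) hi=[] (size 0) -> median=31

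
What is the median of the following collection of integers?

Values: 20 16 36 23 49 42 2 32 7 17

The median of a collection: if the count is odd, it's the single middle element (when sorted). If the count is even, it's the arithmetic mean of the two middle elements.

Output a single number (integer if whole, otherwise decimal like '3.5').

Answer: 21.5

Derivation:
Step 1: insert 20 -> lo=[20] (size 1, max 20) hi=[] (size 0) -> median=20
Step 2: insert 16 -> lo=[16] (size 1, max 16) hi=[20] (size 1, min 20) -> median=18
Step 3: insert 36 -> lo=[16, 20] (size 2, max 20) hi=[36] (size 1, min 36) -> median=20
Step 4: insert 23 -> lo=[16, 20] (size 2, max 20) hi=[23, 36] (size 2, min 23) -> median=21.5
Step 5: insert 49 -> lo=[16, 20, 23] (size 3, max 23) hi=[36, 49] (size 2, min 36) -> median=23
Step 6: insert 42 -> lo=[16, 20, 23] (size 3, max 23) hi=[36, 42, 49] (size 3, min 36) -> median=29.5
Step 7: insert 2 -> lo=[2, 16, 20, 23] (size 4, max 23) hi=[36, 42, 49] (size 3, min 36) -> median=23
Step 8: insert 32 -> lo=[2, 16, 20, 23] (size 4, max 23) hi=[32, 36, 42, 49] (size 4, min 32) -> median=27.5
Step 9: insert 7 -> lo=[2, 7, 16, 20, 23] (size 5, max 23) hi=[32, 36, 42, 49] (size 4, min 32) -> median=23
Step 10: insert 17 -> lo=[2, 7, 16, 17, 20] (size 5, max 20) hi=[23, 32, 36, 42, 49] (size 5, min 23) -> median=21.5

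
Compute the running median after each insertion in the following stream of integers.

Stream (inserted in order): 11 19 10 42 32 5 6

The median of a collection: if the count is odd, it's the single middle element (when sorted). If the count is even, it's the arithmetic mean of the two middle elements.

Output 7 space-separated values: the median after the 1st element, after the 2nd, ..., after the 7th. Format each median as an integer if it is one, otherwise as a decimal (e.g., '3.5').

Step 1: insert 11 -> lo=[11] (size 1, max 11) hi=[] (size 0) -> median=11
Step 2: insert 19 -> lo=[11] (size 1, max 11) hi=[19] (size 1, min 19) -> median=15
Step 3: insert 10 -> lo=[10, 11] (size 2, max 11) hi=[19] (size 1, min 19) -> median=11
Step 4: insert 42 -> lo=[10, 11] (size 2, max 11) hi=[19, 42] (size 2, min 19) -> median=15
Step 5: insert 32 -> lo=[10, 11, 19] (size 3, max 19) hi=[32, 42] (size 2, min 32) -> median=19
Step 6: insert 5 -> lo=[5, 10, 11] (size 3, max 11) hi=[19, 32, 42] (size 3, min 19) -> median=15
Step 7: insert 6 -> lo=[5, 6, 10, 11] (size 4, max 11) hi=[19, 32, 42] (size 3, min 19) -> median=11

Answer: 11 15 11 15 19 15 11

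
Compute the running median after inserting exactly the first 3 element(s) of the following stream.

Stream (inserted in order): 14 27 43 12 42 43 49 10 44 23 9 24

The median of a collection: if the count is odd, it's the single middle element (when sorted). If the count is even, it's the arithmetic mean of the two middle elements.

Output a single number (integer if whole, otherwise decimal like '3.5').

Answer: 27

Derivation:
Step 1: insert 14 -> lo=[14] (size 1, max 14) hi=[] (size 0) -> median=14
Step 2: insert 27 -> lo=[14] (size 1, max 14) hi=[27] (size 1, min 27) -> median=20.5
Step 3: insert 43 -> lo=[14, 27] (size 2, max 27) hi=[43] (size 1, min 43) -> median=27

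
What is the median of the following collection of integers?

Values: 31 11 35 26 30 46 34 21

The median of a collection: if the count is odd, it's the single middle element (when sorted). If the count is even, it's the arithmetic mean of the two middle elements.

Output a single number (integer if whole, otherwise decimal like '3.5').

Answer: 30.5

Derivation:
Step 1: insert 31 -> lo=[31] (size 1, max 31) hi=[] (size 0) -> median=31
Step 2: insert 11 -> lo=[11] (size 1, max 11) hi=[31] (size 1, min 31) -> median=21
Step 3: insert 35 -> lo=[11, 31] (size 2, max 31) hi=[35] (size 1, min 35) -> median=31
Step 4: insert 26 -> lo=[11, 26] (size 2, max 26) hi=[31, 35] (size 2, min 31) -> median=28.5
Step 5: insert 30 -> lo=[11, 26, 30] (size 3, max 30) hi=[31, 35] (size 2, min 31) -> median=30
Step 6: insert 46 -> lo=[11, 26, 30] (size 3, max 30) hi=[31, 35, 46] (size 3, min 31) -> median=30.5
Step 7: insert 34 -> lo=[11, 26, 30, 31] (size 4, max 31) hi=[34, 35, 46] (size 3, min 34) -> median=31
Step 8: insert 21 -> lo=[11, 21, 26, 30] (size 4, max 30) hi=[31, 34, 35, 46] (size 4, min 31) -> median=30.5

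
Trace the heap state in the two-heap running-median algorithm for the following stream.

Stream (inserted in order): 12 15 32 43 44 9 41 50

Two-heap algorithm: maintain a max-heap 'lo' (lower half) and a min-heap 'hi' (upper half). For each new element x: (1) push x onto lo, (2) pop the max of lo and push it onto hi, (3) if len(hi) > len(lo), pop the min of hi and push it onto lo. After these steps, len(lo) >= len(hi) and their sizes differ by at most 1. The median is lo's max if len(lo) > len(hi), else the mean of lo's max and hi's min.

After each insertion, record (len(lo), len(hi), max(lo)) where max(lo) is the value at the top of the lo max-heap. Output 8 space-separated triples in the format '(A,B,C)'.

Answer: (1,0,12) (1,1,12) (2,1,15) (2,2,15) (3,2,32) (3,3,15) (4,3,32) (4,4,32)

Derivation:
Step 1: insert 12 -> lo=[12] hi=[] -> (len(lo)=1, len(hi)=0, max(lo)=12)
Step 2: insert 15 -> lo=[12] hi=[15] -> (len(lo)=1, len(hi)=1, max(lo)=12)
Step 3: insert 32 -> lo=[12, 15] hi=[32] -> (len(lo)=2, len(hi)=1, max(lo)=15)
Step 4: insert 43 -> lo=[12, 15] hi=[32, 43] -> (len(lo)=2, len(hi)=2, max(lo)=15)
Step 5: insert 44 -> lo=[12, 15, 32] hi=[43, 44] -> (len(lo)=3, len(hi)=2, max(lo)=32)
Step 6: insert 9 -> lo=[9, 12, 15] hi=[32, 43, 44] -> (len(lo)=3, len(hi)=3, max(lo)=15)
Step 7: insert 41 -> lo=[9, 12, 15, 32] hi=[41, 43, 44] -> (len(lo)=4, len(hi)=3, max(lo)=32)
Step 8: insert 50 -> lo=[9, 12, 15, 32] hi=[41, 43, 44, 50] -> (len(lo)=4, len(hi)=4, max(lo)=32)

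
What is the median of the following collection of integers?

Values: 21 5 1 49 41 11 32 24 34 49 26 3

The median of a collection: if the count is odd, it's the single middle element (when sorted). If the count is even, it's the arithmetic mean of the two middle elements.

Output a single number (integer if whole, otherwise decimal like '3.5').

Step 1: insert 21 -> lo=[21] (size 1, max 21) hi=[] (size 0) -> median=21
Step 2: insert 5 -> lo=[5] (size 1, max 5) hi=[21] (size 1, min 21) -> median=13
Step 3: insert 1 -> lo=[1, 5] (size 2, max 5) hi=[21] (size 1, min 21) -> median=5
Step 4: insert 49 -> lo=[1, 5] (size 2, max 5) hi=[21, 49] (size 2, min 21) -> median=13
Step 5: insert 41 -> lo=[1, 5, 21] (size 3, max 21) hi=[41, 49] (size 2, min 41) -> median=21
Step 6: insert 11 -> lo=[1, 5, 11] (size 3, max 11) hi=[21, 41, 49] (size 3, min 21) -> median=16
Step 7: insert 32 -> lo=[1, 5, 11, 21] (size 4, max 21) hi=[32, 41, 49] (size 3, min 32) -> median=21
Step 8: insert 24 -> lo=[1, 5, 11, 21] (size 4, max 21) hi=[24, 32, 41, 49] (size 4, min 24) -> median=22.5
Step 9: insert 34 -> lo=[1, 5, 11, 21, 24] (size 5, max 24) hi=[32, 34, 41, 49] (size 4, min 32) -> median=24
Step 10: insert 49 -> lo=[1, 5, 11, 21, 24] (size 5, max 24) hi=[32, 34, 41, 49, 49] (size 5, min 32) -> median=28
Step 11: insert 26 -> lo=[1, 5, 11, 21, 24, 26] (size 6, max 26) hi=[32, 34, 41, 49, 49] (size 5, min 32) -> median=26
Step 12: insert 3 -> lo=[1, 3, 5, 11, 21, 24] (size 6, max 24) hi=[26, 32, 34, 41, 49, 49] (size 6, min 26) -> median=25

Answer: 25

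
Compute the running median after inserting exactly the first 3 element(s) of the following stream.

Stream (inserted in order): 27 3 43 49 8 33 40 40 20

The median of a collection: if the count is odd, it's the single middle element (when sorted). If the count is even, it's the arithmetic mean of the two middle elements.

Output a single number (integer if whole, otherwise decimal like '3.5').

Answer: 27

Derivation:
Step 1: insert 27 -> lo=[27] (size 1, max 27) hi=[] (size 0) -> median=27
Step 2: insert 3 -> lo=[3] (size 1, max 3) hi=[27] (size 1, min 27) -> median=15
Step 3: insert 43 -> lo=[3, 27] (size 2, max 27) hi=[43] (size 1, min 43) -> median=27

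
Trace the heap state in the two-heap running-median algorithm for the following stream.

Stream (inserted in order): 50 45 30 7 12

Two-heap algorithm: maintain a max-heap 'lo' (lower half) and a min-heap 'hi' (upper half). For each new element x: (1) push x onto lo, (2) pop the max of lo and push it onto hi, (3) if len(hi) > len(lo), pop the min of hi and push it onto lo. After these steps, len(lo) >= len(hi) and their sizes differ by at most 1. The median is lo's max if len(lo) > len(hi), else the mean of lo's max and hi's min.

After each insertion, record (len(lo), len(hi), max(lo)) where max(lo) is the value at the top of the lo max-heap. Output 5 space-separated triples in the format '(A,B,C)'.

Answer: (1,0,50) (1,1,45) (2,1,45) (2,2,30) (3,2,30)

Derivation:
Step 1: insert 50 -> lo=[50] hi=[] -> (len(lo)=1, len(hi)=0, max(lo)=50)
Step 2: insert 45 -> lo=[45] hi=[50] -> (len(lo)=1, len(hi)=1, max(lo)=45)
Step 3: insert 30 -> lo=[30, 45] hi=[50] -> (len(lo)=2, len(hi)=1, max(lo)=45)
Step 4: insert 7 -> lo=[7, 30] hi=[45, 50] -> (len(lo)=2, len(hi)=2, max(lo)=30)
Step 5: insert 12 -> lo=[7, 12, 30] hi=[45, 50] -> (len(lo)=3, len(hi)=2, max(lo)=30)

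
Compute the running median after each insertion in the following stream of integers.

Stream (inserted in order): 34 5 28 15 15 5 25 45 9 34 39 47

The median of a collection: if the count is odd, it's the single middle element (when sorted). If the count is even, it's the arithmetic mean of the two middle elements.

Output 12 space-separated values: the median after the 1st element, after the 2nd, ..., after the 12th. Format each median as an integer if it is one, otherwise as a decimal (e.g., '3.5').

Step 1: insert 34 -> lo=[34] (size 1, max 34) hi=[] (size 0) -> median=34
Step 2: insert 5 -> lo=[5] (size 1, max 5) hi=[34] (size 1, min 34) -> median=19.5
Step 3: insert 28 -> lo=[5, 28] (size 2, max 28) hi=[34] (size 1, min 34) -> median=28
Step 4: insert 15 -> lo=[5, 15] (size 2, max 15) hi=[28, 34] (size 2, min 28) -> median=21.5
Step 5: insert 15 -> lo=[5, 15, 15] (size 3, max 15) hi=[28, 34] (size 2, min 28) -> median=15
Step 6: insert 5 -> lo=[5, 5, 15] (size 3, max 15) hi=[15, 28, 34] (size 3, min 15) -> median=15
Step 7: insert 25 -> lo=[5, 5, 15, 15] (size 4, max 15) hi=[25, 28, 34] (size 3, min 25) -> median=15
Step 8: insert 45 -> lo=[5, 5, 15, 15] (size 4, max 15) hi=[25, 28, 34, 45] (size 4, min 25) -> median=20
Step 9: insert 9 -> lo=[5, 5, 9, 15, 15] (size 5, max 15) hi=[25, 28, 34, 45] (size 4, min 25) -> median=15
Step 10: insert 34 -> lo=[5, 5, 9, 15, 15] (size 5, max 15) hi=[25, 28, 34, 34, 45] (size 5, min 25) -> median=20
Step 11: insert 39 -> lo=[5, 5, 9, 15, 15, 25] (size 6, max 25) hi=[28, 34, 34, 39, 45] (size 5, min 28) -> median=25
Step 12: insert 47 -> lo=[5, 5, 9, 15, 15, 25] (size 6, max 25) hi=[28, 34, 34, 39, 45, 47] (size 6, min 28) -> median=26.5

Answer: 34 19.5 28 21.5 15 15 15 20 15 20 25 26.5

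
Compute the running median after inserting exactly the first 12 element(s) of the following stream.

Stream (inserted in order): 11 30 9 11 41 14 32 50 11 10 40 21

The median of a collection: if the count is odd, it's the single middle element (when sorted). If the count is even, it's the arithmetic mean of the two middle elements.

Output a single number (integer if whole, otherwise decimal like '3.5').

Step 1: insert 11 -> lo=[11] (size 1, max 11) hi=[] (size 0) -> median=11
Step 2: insert 30 -> lo=[11] (size 1, max 11) hi=[30] (size 1, min 30) -> median=20.5
Step 3: insert 9 -> lo=[9, 11] (size 2, max 11) hi=[30] (size 1, min 30) -> median=11
Step 4: insert 11 -> lo=[9, 11] (size 2, max 11) hi=[11, 30] (size 2, min 11) -> median=11
Step 5: insert 41 -> lo=[9, 11, 11] (size 3, max 11) hi=[30, 41] (size 2, min 30) -> median=11
Step 6: insert 14 -> lo=[9, 11, 11] (size 3, max 11) hi=[14, 30, 41] (size 3, min 14) -> median=12.5
Step 7: insert 32 -> lo=[9, 11, 11, 14] (size 4, max 14) hi=[30, 32, 41] (size 3, min 30) -> median=14
Step 8: insert 50 -> lo=[9, 11, 11, 14] (size 4, max 14) hi=[30, 32, 41, 50] (size 4, min 30) -> median=22
Step 9: insert 11 -> lo=[9, 11, 11, 11, 14] (size 5, max 14) hi=[30, 32, 41, 50] (size 4, min 30) -> median=14
Step 10: insert 10 -> lo=[9, 10, 11, 11, 11] (size 5, max 11) hi=[14, 30, 32, 41, 50] (size 5, min 14) -> median=12.5
Step 11: insert 40 -> lo=[9, 10, 11, 11, 11, 14] (size 6, max 14) hi=[30, 32, 40, 41, 50] (size 5, min 30) -> median=14
Step 12: insert 21 -> lo=[9, 10, 11, 11, 11, 14] (size 6, max 14) hi=[21, 30, 32, 40, 41, 50] (size 6, min 21) -> median=17.5

Answer: 17.5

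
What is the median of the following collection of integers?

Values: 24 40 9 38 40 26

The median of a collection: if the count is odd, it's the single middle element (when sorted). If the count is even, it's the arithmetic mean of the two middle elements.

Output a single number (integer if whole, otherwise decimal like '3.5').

Answer: 32

Derivation:
Step 1: insert 24 -> lo=[24] (size 1, max 24) hi=[] (size 0) -> median=24
Step 2: insert 40 -> lo=[24] (size 1, max 24) hi=[40] (size 1, min 40) -> median=32
Step 3: insert 9 -> lo=[9, 24] (size 2, max 24) hi=[40] (size 1, min 40) -> median=24
Step 4: insert 38 -> lo=[9, 24] (size 2, max 24) hi=[38, 40] (size 2, min 38) -> median=31
Step 5: insert 40 -> lo=[9, 24, 38] (size 3, max 38) hi=[40, 40] (size 2, min 40) -> median=38
Step 6: insert 26 -> lo=[9, 24, 26] (size 3, max 26) hi=[38, 40, 40] (size 3, min 38) -> median=32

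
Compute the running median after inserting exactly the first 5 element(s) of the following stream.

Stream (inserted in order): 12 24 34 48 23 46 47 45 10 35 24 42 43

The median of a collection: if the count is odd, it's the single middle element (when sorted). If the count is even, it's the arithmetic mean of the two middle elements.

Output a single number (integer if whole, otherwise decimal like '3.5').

Step 1: insert 12 -> lo=[12] (size 1, max 12) hi=[] (size 0) -> median=12
Step 2: insert 24 -> lo=[12] (size 1, max 12) hi=[24] (size 1, min 24) -> median=18
Step 3: insert 34 -> lo=[12, 24] (size 2, max 24) hi=[34] (size 1, min 34) -> median=24
Step 4: insert 48 -> lo=[12, 24] (size 2, max 24) hi=[34, 48] (size 2, min 34) -> median=29
Step 5: insert 23 -> lo=[12, 23, 24] (size 3, max 24) hi=[34, 48] (size 2, min 34) -> median=24

Answer: 24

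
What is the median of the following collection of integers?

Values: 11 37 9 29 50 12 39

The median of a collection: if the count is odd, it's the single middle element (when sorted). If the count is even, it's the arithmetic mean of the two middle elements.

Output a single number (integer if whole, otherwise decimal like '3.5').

Answer: 29

Derivation:
Step 1: insert 11 -> lo=[11] (size 1, max 11) hi=[] (size 0) -> median=11
Step 2: insert 37 -> lo=[11] (size 1, max 11) hi=[37] (size 1, min 37) -> median=24
Step 3: insert 9 -> lo=[9, 11] (size 2, max 11) hi=[37] (size 1, min 37) -> median=11
Step 4: insert 29 -> lo=[9, 11] (size 2, max 11) hi=[29, 37] (size 2, min 29) -> median=20
Step 5: insert 50 -> lo=[9, 11, 29] (size 3, max 29) hi=[37, 50] (size 2, min 37) -> median=29
Step 6: insert 12 -> lo=[9, 11, 12] (size 3, max 12) hi=[29, 37, 50] (size 3, min 29) -> median=20.5
Step 7: insert 39 -> lo=[9, 11, 12, 29] (size 4, max 29) hi=[37, 39, 50] (size 3, min 37) -> median=29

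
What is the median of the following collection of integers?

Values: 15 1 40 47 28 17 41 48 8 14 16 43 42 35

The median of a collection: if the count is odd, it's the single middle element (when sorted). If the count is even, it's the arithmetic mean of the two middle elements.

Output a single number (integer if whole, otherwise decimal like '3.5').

Answer: 31.5

Derivation:
Step 1: insert 15 -> lo=[15] (size 1, max 15) hi=[] (size 0) -> median=15
Step 2: insert 1 -> lo=[1] (size 1, max 1) hi=[15] (size 1, min 15) -> median=8
Step 3: insert 40 -> lo=[1, 15] (size 2, max 15) hi=[40] (size 1, min 40) -> median=15
Step 4: insert 47 -> lo=[1, 15] (size 2, max 15) hi=[40, 47] (size 2, min 40) -> median=27.5
Step 5: insert 28 -> lo=[1, 15, 28] (size 3, max 28) hi=[40, 47] (size 2, min 40) -> median=28
Step 6: insert 17 -> lo=[1, 15, 17] (size 3, max 17) hi=[28, 40, 47] (size 3, min 28) -> median=22.5
Step 7: insert 41 -> lo=[1, 15, 17, 28] (size 4, max 28) hi=[40, 41, 47] (size 3, min 40) -> median=28
Step 8: insert 48 -> lo=[1, 15, 17, 28] (size 4, max 28) hi=[40, 41, 47, 48] (size 4, min 40) -> median=34
Step 9: insert 8 -> lo=[1, 8, 15, 17, 28] (size 5, max 28) hi=[40, 41, 47, 48] (size 4, min 40) -> median=28
Step 10: insert 14 -> lo=[1, 8, 14, 15, 17] (size 5, max 17) hi=[28, 40, 41, 47, 48] (size 5, min 28) -> median=22.5
Step 11: insert 16 -> lo=[1, 8, 14, 15, 16, 17] (size 6, max 17) hi=[28, 40, 41, 47, 48] (size 5, min 28) -> median=17
Step 12: insert 43 -> lo=[1, 8, 14, 15, 16, 17] (size 6, max 17) hi=[28, 40, 41, 43, 47, 48] (size 6, min 28) -> median=22.5
Step 13: insert 42 -> lo=[1, 8, 14, 15, 16, 17, 28] (size 7, max 28) hi=[40, 41, 42, 43, 47, 48] (size 6, min 40) -> median=28
Step 14: insert 35 -> lo=[1, 8, 14, 15, 16, 17, 28] (size 7, max 28) hi=[35, 40, 41, 42, 43, 47, 48] (size 7, min 35) -> median=31.5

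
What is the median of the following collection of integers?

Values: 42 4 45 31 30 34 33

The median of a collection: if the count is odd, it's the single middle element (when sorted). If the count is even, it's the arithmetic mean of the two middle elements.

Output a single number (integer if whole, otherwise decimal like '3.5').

Step 1: insert 42 -> lo=[42] (size 1, max 42) hi=[] (size 0) -> median=42
Step 2: insert 4 -> lo=[4] (size 1, max 4) hi=[42] (size 1, min 42) -> median=23
Step 3: insert 45 -> lo=[4, 42] (size 2, max 42) hi=[45] (size 1, min 45) -> median=42
Step 4: insert 31 -> lo=[4, 31] (size 2, max 31) hi=[42, 45] (size 2, min 42) -> median=36.5
Step 5: insert 30 -> lo=[4, 30, 31] (size 3, max 31) hi=[42, 45] (size 2, min 42) -> median=31
Step 6: insert 34 -> lo=[4, 30, 31] (size 3, max 31) hi=[34, 42, 45] (size 3, min 34) -> median=32.5
Step 7: insert 33 -> lo=[4, 30, 31, 33] (size 4, max 33) hi=[34, 42, 45] (size 3, min 34) -> median=33

Answer: 33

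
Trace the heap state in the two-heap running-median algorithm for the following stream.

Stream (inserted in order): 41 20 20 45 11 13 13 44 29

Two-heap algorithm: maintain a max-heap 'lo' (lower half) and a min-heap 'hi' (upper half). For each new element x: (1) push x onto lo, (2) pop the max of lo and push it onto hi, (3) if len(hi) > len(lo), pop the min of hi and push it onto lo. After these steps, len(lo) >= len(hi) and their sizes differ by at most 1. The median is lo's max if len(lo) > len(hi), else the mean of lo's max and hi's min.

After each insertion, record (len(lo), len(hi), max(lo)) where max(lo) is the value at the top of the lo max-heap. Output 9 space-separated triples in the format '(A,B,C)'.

Answer: (1,0,41) (1,1,20) (2,1,20) (2,2,20) (3,2,20) (3,3,20) (4,3,20) (4,4,20) (5,4,20)

Derivation:
Step 1: insert 41 -> lo=[41] hi=[] -> (len(lo)=1, len(hi)=0, max(lo)=41)
Step 2: insert 20 -> lo=[20] hi=[41] -> (len(lo)=1, len(hi)=1, max(lo)=20)
Step 3: insert 20 -> lo=[20, 20] hi=[41] -> (len(lo)=2, len(hi)=1, max(lo)=20)
Step 4: insert 45 -> lo=[20, 20] hi=[41, 45] -> (len(lo)=2, len(hi)=2, max(lo)=20)
Step 5: insert 11 -> lo=[11, 20, 20] hi=[41, 45] -> (len(lo)=3, len(hi)=2, max(lo)=20)
Step 6: insert 13 -> lo=[11, 13, 20] hi=[20, 41, 45] -> (len(lo)=3, len(hi)=3, max(lo)=20)
Step 7: insert 13 -> lo=[11, 13, 13, 20] hi=[20, 41, 45] -> (len(lo)=4, len(hi)=3, max(lo)=20)
Step 8: insert 44 -> lo=[11, 13, 13, 20] hi=[20, 41, 44, 45] -> (len(lo)=4, len(hi)=4, max(lo)=20)
Step 9: insert 29 -> lo=[11, 13, 13, 20, 20] hi=[29, 41, 44, 45] -> (len(lo)=5, len(hi)=4, max(lo)=20)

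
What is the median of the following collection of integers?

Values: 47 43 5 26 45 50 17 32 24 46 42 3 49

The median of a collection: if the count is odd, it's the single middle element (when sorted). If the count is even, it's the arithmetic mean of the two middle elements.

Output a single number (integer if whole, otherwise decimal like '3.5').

Answer: 42

Derivation:
Step 1: insert 47 -> lo=[47] (size 1, max 47) hi=[] (size 0) -> median=47
Step 2: insert 43 -> lo=[43] (size 1, max 43) hi=[47] (size 1, min 47) -> median=45
Step 3: insert 5 -> lo=[5, 43] (size 2, max 43) hi=[47] (size 1, min 47) -> median=43
Step 4: insert 26 -> lo=[5, 26] (size 2, max 26) hi=[43, 47] (size 2, min 43) -> median=34.5
Step 5: insert 45 -> lo=[5, 26, 43] (size 3, max 43) hi=[45, 47] (size 2, min 45) -> median=43
Step 6: insert 50 -> lo=[5, 26, 43] (size 3, max 43) hi=[45, 47, 50] (size 3, min 45) -> median=44
Step 7: insert 17 -> lo=[5, 17, 26, 43] (size 4, max 43) hi=[45, 47, 50] (size 3, min 45) -> median=43
Step 8: insert 32 -> lo=[5, 17, 26, 32] (size 4, max 32) hi=[43, 45, 47, 50] (size 4, min 43) -> median=37.5
Step 9: insert 24 -> lo=[5, 17, 24, 26, 32] (size 5, max 32) hi=[43, 45, 47, 50] (size 4, min 43) -> median=32
Step 10: insert 46 -> lo=[5, 17, 24, 26, 32] (size 5, max 32) hi=[43, 45, 46, 47, 50] (size 5, min 43) -> median=37.5
Step 11: insert 42 -> lo=[5, 17, 24, 26, 32, 42] (size 6, max 42) hi=[43, 45, 46, 47, 50] (size 5, min 43) -> median=42
Step 12: insert 3 -> lo=[3, 5, 17, 24, 26, 32] (size 6, max 32) hi=[42, 43, 45, 46, 47, 50] (size 6, min 42) -> median=37
Step 13: insert 49 -> lo=[3, 5, 17, 24, 26, 32, 42] (size 7, max 42) hi=[43, 45, 46, 47, 49, 50] (size 6, min 43) -> median=42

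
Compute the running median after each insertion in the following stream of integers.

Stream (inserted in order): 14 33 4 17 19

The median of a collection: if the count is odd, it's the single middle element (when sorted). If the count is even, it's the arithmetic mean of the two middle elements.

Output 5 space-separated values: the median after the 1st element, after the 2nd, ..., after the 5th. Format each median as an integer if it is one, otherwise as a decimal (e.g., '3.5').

Answer: 14 23.5 14 15.5 17

Derivation:
Step 1: insert 14 -> lo=[14] (size 1, max 14) hi=[] (size 0) -> median=14
Step 2: insert 33 -> lo=[14] (size 1, max 14) hi=[33] (size 1, min 33) -> median=23.5
Step 3: insert 4 -> lo=[4, 14] (size 2, max 14) hi=[33] (size 1, min 33) -> median=14
Step 4: insert 17 -> lo=[4, 14] (size 2, max 14) hi=[17, 33] (size 2, min 17) -> median=15.5
Step 5: insert 19 -> lo=[4, 14, 17] (size 3, max 17) hi=[19, 33] (size 2, min 19) -> median=17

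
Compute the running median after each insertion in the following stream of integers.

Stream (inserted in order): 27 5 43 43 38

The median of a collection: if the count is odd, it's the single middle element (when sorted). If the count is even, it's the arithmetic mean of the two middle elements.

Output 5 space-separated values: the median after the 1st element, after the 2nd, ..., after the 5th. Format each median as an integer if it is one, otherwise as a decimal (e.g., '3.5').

Answer: 27 16 27 35 38

Derivation:
Step 1: insert 27 -> lo=[27] (size 1, max 27) hi=[] (size 0) -> median=27
Step 2: insert 5 -> lo=[5] (size 1, max 5) hi=[27] (size 1, min 27) -> median=16
Step 3: insert 43 -> lo=[5, 27] (size 2, max 27) hi=[43] (size 1, min 43) -> median=27
Step 4: insert 43 -> lo=[5, 27] (size 2, max 27) hi=[43, 43] (size 2, min 43) -> median=35
Step 5: insert 38 -> lo=[5, 27, 38] (size 3, max 38) hi=[43, 43] (size 2, min 43) -> median=38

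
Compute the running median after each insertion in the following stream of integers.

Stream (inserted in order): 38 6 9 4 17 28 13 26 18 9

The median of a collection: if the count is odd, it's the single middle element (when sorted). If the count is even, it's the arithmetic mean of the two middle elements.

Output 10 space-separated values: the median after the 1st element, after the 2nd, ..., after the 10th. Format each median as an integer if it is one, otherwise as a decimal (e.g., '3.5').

Step 1: insert 38 -> lo=[38] (size 1, max 38) hi=[] (size 0) -> median=38
Step 2: insert 6 -> lo=[6] (size 1, max 6) hi=[38] (size 1, min 38) -> median=22
Step 3: insert 9 -> lo=[6, 9] (size 2, max 9) hi=[38] (size 1, min 38) -> median=9
Step 4: insert 4 -> lo=[4, 6] (size 2, max 6) hi=[9, 38] (size 2, min 9) -> median=7.5
Step 5: insert 17 -> lo=[4, 6, 9] (size 3, max 9) hi=[17, 38] (size 2, min 17) -> median=9
Step 6: insert 28 -> lo=[4, 6, 9] (size 3, max 9) hi=[17, 28, 38] (size 3, min 17) -> median=13
Step 7: insert 13 -> lo=[4, 6, 9, 13] (size 4, max 13) hi=[17, 28, 38] (size 3, min 17) -> median=13
Step 8: insert 26 -> lo=[4, 6, 9, 13] (size 4, max 13) hi=[17, 26, 28, 38] (size 4, min 17) -> median=15
Step 9: insert 18 -> lo=[4, 6, 9, 13, 17] (size 5, max 17) hi=[18, 26, 28, 38] (size 4, min 18) -> median=17
Step 10: insert 9 -> lo=[4, 6, 9, 9, 13] (size 5, max 13) hi=[17, 18, 26, 28, 38] (size 5, min 17) -> median=15

Answer: 38 22 9 7.5 9 13 13 15 17 15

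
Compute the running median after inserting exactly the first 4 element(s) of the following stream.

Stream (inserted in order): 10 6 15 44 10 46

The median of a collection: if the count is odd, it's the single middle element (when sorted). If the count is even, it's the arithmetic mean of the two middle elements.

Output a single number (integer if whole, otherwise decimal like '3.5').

Answer: 12.5

Derivation:
Step 1: insert 10 -> lo=[10] (size 1, max 10) hi=[] (size 0) -> median=10
Step 2: insert 6 -> lo=[6] (size 1, max 6) hi=[10] (size 1, min 10) -> median=8
Step 3: insert 15 -> lo=[6, 10] (size 2, max 10) hi=[15] (size 1, min 15) -> median=10
Step 4: insert 44 -> lo=[6, 10] (size 2, max 10) hi=[15, 44] (size 2, min 15) -> median=12.5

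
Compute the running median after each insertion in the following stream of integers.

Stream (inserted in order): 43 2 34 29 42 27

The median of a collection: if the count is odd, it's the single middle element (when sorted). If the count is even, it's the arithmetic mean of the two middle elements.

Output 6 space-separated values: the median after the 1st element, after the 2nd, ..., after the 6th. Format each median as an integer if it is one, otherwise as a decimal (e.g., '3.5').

Answer: 43 22.5 34 31.5 34 31.5

Derivation:
Step 1: insert 43 -> lo=[43] (size 1, max 43) hi=[] (size 0) -> median=43
Step 2: insert 2 -> lo=[2] (size 1, max 2) hi=[43] (size 1, min 43) -> median=22.5
Step 3: insert 34 -> lo=[2, 34] (size 2, max 34) hi=[43] (size 1, min 43) -> median=34
Step 4: insert 29 -> lo=[2, 29] (size 2, max 29) hi=[34, 43] (size 2, min 34) -> median=31.5
Step 5: insert 42 -> lo=[2, 29, 34] (size 3, max 34) hi=[42, 43] (size 2, min 42) -> median=34
Step 6: insert 27 -> lo=[2, 27, 29] (size 3, max 29) hi=[34, 42, 43] (size 3, min 34) -> median=31.5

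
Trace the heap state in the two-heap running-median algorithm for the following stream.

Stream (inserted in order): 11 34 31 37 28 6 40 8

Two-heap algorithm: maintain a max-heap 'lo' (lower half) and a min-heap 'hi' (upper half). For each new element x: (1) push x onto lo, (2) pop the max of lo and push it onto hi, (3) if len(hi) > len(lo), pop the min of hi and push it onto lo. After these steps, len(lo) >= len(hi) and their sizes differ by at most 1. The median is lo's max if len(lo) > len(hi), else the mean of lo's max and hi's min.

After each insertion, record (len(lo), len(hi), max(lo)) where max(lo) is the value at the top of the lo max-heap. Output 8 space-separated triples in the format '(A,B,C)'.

Step 1: insert 11 -> lo=[11] hi=[] -> (len(lo)=1, len(hi)=0, max(lo)=11)
Step 2: insert 34 -> lo=[11] hi=[34] -> (len(lo)=1, len(hi)=1, max(lo)=11)
Step 3: insert 31 -> lo=[11, 31] hi=[34] -> (len(lo)=2, len(hi)=1, max(lo)=31)
Step 4: insert 37 -> lo=[11, 31] hi=[34, 37] -> (len(lo)=2, len(hi)=2, max(lo)=31)
Step 5: insert 28 -> lo=[11, 28, 31] hi=[34, 37] -> (len(lo)=3, len(hi)=2, max(lo)=31)
Step 6: insert 6 -> lo=[6, 11, 28] hi=[31, 34, 37] -> (len(lo)=3, len(hi)=3, max(lo)=28)
Step 7: insert 40 -> lo=[6, 11, 28, 31] hi=[34, 37, 40] -> (len(lo)=4, len(hi)=3, max(lo)=31)
Step 8: insert 8 -> lo=[6, 8, 11, 28] hi=[31, 34, 37, 40] -> (len(lo)=4, len(hi)=4, max(lo)=28)

Answer: (1,0,11) (1,1,11) (2,1,31) (2,2,31) (3,2,31) (3,3,28) (4,3,31) (4,4,28)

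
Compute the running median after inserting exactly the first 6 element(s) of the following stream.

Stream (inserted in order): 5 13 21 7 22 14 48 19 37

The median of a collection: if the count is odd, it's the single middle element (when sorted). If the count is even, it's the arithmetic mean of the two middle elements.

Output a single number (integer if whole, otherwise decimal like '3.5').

Step 1: insert 5 -> lo=[5] (size 1, max 5) hi=[] (size 0) -> median=5
Step 2: insert 13 -> lo=[5] (size 1, max 5) hi=[13] (size 1, min 13) -> median=9
Step 3: insert 21 -> lo=[5, 13] (size 2, max 13) hi=[21] (size 1, min 21) -> median=13
Step 4: insert 7 -> lo=[5, 7] (size 2, max 7) hi=[13, 21] (size 2, min 13) -> median=10
Step 5: insert 22 -> lo=[5, 7, 13] (size 3, max 13) hi=[21, 22] (size 2, min 21) -> median=13
Step 6: insert 14 -> lo=[5, 7, 13] (size 3, max 13) hi=[14, 21, 22] (size 3, min 14) -> median=13.5

Answer: 13.5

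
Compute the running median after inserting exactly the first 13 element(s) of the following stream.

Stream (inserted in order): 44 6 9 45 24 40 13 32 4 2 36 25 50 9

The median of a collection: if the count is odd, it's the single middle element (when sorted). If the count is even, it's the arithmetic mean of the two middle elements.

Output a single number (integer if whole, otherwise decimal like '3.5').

Answer: 25

Derivation:
Step 1: insert 44 -> lo=[44] (size 1, max 44) hi=[] (size 0) -> median=44
Step 2: insert 6 -> lo=[6] (size 1, max 6) hi=[44] (size 1, min 44) -> median=25
Step 3: insert 9 -> lo=[6, 9] (size 2, max 9) hi=[44] (size 1, min 44) -> median=9
Step 4: insert 45 -> lo=[6, 9] (size 2, max 9) hi=[44, 45] (size 2, min 44) -> median=26.5
Step 5: insert 24 -> lo=[6, 9, 24] (size 3, max 24) hi=[44, 45] (size 2, min 44) -> median=24
Step 6: insert 40 -> lo=[6, 9, 24] (size 3, max 24) hi=[40, 44, 45] (size 3, min 40) -> median=32
Step 7: insert 13 -> lo=[6, 9, 13, 24] (size 4, max 24) hi=[40, 44, 45] (size 3, min 40) -> median=24
Step 8: insert 32 -> lo=[6, 9, 13, 24] (size 4, max 24) hi=[32, 40, 44, 45] (size 4, min 32) -> median=28
Step 9: insert 4 -> lo=[4, 6, 9, 13, 24] (size 5, max 24) hi=[32, 40, 44, 45] (size 4, min 32) -> median=24
Step 10: insert 2 -> lo=[2, 4, 6, 9, 13] (size 5, max 13) hi=[24, 32, 40, 44, 45] (size 5, min 24) -> median=18.5
Step 11: insert 36 -> lo=[2, 4, 6, 9, 13, 24] (size 6, max 24) hi=[32, 36, 40, 44, 45] (size 5, min 32) -> median=24
Step 12: insert 25 -> lo=[2, 4, 6, 9, 13, 24] (size 6, max 24) hi=[25, 32, 36, 40, 44, 45] (size 6, min 25) -> median=24.5
Step 13: insert 50 -> lo=[2, 4, 6, 9, 13, 24, 25] (size 7, max 25) hi=[32, 36, 40, 44, 45, 50] (size 6, min 32) -> median=25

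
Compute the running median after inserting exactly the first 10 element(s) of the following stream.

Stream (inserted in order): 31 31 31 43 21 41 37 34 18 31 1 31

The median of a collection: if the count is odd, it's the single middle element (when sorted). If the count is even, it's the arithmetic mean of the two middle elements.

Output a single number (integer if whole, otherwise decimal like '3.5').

Step 1: insert 31 -> lo=[31] (size 1, max 31) hi=[] (size 0) -> median=31
Step 2: insert 31 -> lo=[31] (size 1, max 31) hi=[31] (size 1, min 31) -> median=31
Step 3: insert 31 -> lo=[31, 31] (size 2, max 31) hi=[31] (size 1, min 31) -> median=31
Step 4: insert 43 -> lo=[31, 31] (size 2, max 31) hi=[31, 43] (size 2, min 31) -> median=31
Step 5: insert 21 -> lo=[21, 31, 31] (size 3, max 31) hi=[31, 43] (size 2, min 31) -> median=31
Step 6: insert 41 -> lo=[21, 31, 31] (size 3, max 31) hi=[31, 41, 43] (size 3, min 31) -> median=31
Step 7: insert 37 -> lo=[21, 31, 31, 31] (size 4, max 31) hi=[37, 41, 43] (size 3, min 37) -> median=31
Step 8: insert 34 -> lo=[21, 31, 31, 31] (size 4, max 31) hi=[34, 37, 41, 43] (size 4, min 34) -> median=32.5
Step 9: insert 18 -> lo=[18, 21, 31, 31, 31] (size 5, max 31) hi=[34, 37, 41, 43] (size 4, min 34) -> median=31
Step 10: insert 31 -> lo=[18, 21, 31, 31, 31] (size 5, max 31) hi=[31, 34, 37, 41, 43] (size 5, min 31) -> median=31

Answer: 31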